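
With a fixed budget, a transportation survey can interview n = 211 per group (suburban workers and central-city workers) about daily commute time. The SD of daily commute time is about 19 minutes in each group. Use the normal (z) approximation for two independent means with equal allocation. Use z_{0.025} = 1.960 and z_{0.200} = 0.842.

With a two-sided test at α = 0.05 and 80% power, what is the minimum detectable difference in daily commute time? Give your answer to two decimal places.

Minimum detectable difference ≈ 5.18 minutes

δ = (z_{α/2} + z_β) · √((σ₁²+σ₂²)/n)
  = (1.960 + 0.842) · √(722/211)
  = 2.802 · √3.4218
  = 2.802 · 1.8498
  = 5.1832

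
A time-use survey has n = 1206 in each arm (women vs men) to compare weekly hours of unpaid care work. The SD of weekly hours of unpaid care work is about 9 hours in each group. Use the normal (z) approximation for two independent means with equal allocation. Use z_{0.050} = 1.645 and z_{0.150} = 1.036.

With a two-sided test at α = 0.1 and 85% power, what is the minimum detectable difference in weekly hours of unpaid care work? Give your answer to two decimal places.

Minimum detectable difference ≈ 0.98 hours

δ = (z_{α/2} + z_β) · √((σ₁²+σ₂²)/n)
  = (1.645 + 1.036) · √(162/1206)
  = 2.681 · √0.13433
  = 2.681 · 0.3665
  = 0.9826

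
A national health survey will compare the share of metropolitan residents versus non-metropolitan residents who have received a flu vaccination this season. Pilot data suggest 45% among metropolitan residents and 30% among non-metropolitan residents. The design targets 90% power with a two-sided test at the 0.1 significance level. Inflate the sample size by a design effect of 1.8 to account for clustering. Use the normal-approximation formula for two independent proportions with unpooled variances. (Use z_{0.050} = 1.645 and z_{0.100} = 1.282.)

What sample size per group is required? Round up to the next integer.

n = (z_{α/2} + z_β)² · [p₁(1−p₁) + p₂(1−p₂)] / (p₁ − p₂)²
  = (1.645 + 1.282)² · (0.45·0.55 + 0.30·0.70) / (0.15)²
  = (2.927)² · (0.2475 + 0.2100) / 0.0225
  = 8.5673 · 0.4575 / 0.0225
  = 174.20
Design effect: 1.8 × 174.20 = 313.56.
Round up → n = 314 per group.

n = 314 per group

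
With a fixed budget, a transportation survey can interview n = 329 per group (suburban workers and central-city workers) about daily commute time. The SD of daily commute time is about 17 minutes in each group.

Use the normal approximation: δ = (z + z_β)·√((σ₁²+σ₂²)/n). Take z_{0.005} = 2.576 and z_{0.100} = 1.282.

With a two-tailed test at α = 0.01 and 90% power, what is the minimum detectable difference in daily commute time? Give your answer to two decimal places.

Minimum detectable difference ≈ 5.11 minutes

δ = (z_{α/2} + z_β) · √((σ₁²+σ₂²)/n)
  = (2.576 + 1.282) · √(578/329)
  = 3.858 · √1.7568
  = 3.858 · 1.3255
  = 5.1136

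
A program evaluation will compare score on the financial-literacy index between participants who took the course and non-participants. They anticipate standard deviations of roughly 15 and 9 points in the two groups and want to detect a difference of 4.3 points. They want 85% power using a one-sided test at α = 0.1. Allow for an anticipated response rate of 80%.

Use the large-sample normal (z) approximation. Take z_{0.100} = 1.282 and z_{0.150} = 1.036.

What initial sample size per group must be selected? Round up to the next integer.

n = (z_α + z_β)² · (σ₁² + σ₂²) / δ²
  = (1.282 + 1.036)² · (15² + 9² = 306) / 4.3²
  = 5.3731 · 306 / 18.49
  = 88.92
Adjust for 80% response: 88.92 / 0.80 = 111.15.
Round up → n = 112 per group.

n = 112 per group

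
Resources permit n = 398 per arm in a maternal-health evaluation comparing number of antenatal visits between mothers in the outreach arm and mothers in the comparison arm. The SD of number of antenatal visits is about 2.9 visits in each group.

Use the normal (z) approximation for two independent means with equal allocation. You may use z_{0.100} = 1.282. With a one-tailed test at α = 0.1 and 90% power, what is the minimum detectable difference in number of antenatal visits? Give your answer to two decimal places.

δ = (z_α + z_β) · √((σ₁²+σ₂²)/n)
  = (1.282 + 1.282) · √(16.82/398)
  = 2.564 · √0.04226
  = 2.564 · 0.2056
  = 0.5271

Minimum detectable difference ≈ 0.53 visits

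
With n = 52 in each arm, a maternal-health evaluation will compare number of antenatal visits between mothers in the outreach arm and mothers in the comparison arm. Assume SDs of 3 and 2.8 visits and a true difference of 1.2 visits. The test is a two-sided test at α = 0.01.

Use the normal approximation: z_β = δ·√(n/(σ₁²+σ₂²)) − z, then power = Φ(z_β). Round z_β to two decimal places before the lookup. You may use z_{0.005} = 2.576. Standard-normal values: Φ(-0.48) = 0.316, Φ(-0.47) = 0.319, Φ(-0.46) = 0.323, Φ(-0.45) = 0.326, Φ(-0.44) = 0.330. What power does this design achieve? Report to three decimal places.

Power ≈ 0.319

z_β = δ·√(n/(σ₁²+σ₂²)) − z_{α/2}
    = 1.2 · √(52/16.84) − 2.576
    = 1.2 · 1.75724 − 2.576
    = 2.1087 − 2.576 = -0.4673 → -0.47
Power = Φ(-0.47) = 0.319.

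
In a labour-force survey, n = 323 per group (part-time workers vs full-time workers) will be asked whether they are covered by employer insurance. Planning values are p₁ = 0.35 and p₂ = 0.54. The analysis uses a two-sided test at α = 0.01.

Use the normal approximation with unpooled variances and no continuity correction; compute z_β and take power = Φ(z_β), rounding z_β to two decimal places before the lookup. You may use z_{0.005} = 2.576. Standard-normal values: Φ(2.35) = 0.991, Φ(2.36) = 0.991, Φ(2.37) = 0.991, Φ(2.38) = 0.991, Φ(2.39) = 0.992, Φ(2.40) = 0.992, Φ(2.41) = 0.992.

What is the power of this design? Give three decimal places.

z_β = |p₁−p₂|·√(n/[p₁q₁+p₂q₂]) − z_{α/2}
    = 0.19 · √(323/0.4759) − 2.576
    = 0.19 · 26.0521 − 2.576
    = 4.9499 − 2.576 = 2.3739 → 2.37
Power = Φ(2.37) = 0.991.

Power ≈ 0.991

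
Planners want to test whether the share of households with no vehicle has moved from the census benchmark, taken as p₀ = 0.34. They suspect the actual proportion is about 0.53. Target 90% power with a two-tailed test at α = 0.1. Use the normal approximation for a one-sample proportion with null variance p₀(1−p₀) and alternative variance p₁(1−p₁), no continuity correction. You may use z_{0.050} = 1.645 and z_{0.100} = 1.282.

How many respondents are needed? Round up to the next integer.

n = 56

n = [z_{α/2}·√(p₀q₀) + z_β·√(p₁q₁)]² / (p₁ − p₀)²
  = [1.645·√(0.34·0.66) + 1.282·√(0.53·0.47)]² / (0.19)²
  = [1.645·0.4737 + 1.282·0.4991]² / 0.0361
  = [1.4191]² / 0.0361
  = 55.78
Round up → n = 56.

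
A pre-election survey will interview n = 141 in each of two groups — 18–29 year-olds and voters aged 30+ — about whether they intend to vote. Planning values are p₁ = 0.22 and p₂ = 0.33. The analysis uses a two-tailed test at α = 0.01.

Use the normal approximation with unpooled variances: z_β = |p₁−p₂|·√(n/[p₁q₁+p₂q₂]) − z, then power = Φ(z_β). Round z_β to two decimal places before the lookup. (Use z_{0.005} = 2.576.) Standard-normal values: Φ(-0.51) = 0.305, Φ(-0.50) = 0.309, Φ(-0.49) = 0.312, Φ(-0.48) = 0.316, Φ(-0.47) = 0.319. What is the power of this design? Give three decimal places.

Power ≈ 0.312

z_β = |p₁−p₂|·√(n/[p₁q₁+p₂q₂]) − z_{α/2}
    = 0.11 · √(141/0.3927) − 2.576
    = 0.11 · 18.9487 − 2.576
    = 2.0844 − 2.576 = -0.4916 → -0.49
Power = Φ(-0.49) = 0.312.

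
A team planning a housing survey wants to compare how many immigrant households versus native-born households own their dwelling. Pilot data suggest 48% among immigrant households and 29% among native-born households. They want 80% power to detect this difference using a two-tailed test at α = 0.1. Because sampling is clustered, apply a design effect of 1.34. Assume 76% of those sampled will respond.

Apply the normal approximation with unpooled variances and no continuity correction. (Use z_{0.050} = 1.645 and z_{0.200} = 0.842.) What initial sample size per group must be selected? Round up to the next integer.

n = 138 per group

n = (z_{α/2} + z_β)² · [p₁(1−p₁) + p₂(1−p₂)] / (p₁ − p₂)²
  = (1.645 + 0.842)² · (0.48·0.52 + 0.29·0.71) / (0.19)²
  = (2.487)² · (0.2496 + 0.2059) / 0.0361
  = 6.1852 · 0.4555 / 0.0361
  = 78.04
Design effect: 1.34 × 78.04 = 104.58.
Adjust for 76% response: 104.58 / 0.76 = 137.60.
Round up → n = 138 per group.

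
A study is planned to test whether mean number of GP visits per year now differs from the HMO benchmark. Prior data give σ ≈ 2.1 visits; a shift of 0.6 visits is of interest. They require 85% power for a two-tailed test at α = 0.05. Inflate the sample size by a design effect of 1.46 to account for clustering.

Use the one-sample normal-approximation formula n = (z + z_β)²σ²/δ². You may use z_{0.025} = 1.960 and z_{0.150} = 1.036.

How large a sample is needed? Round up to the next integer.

n = 161

n = (z_{α/2} + z_β)² · σ² / δ²
  = (1.960 + 1.036)² · 2.1² / 0.6²
  = 8.9760 · 4.41 / 0.36
  = 109.96
Design effect: 1.46 × 109.96 = 160.54.
Round up → n = 161.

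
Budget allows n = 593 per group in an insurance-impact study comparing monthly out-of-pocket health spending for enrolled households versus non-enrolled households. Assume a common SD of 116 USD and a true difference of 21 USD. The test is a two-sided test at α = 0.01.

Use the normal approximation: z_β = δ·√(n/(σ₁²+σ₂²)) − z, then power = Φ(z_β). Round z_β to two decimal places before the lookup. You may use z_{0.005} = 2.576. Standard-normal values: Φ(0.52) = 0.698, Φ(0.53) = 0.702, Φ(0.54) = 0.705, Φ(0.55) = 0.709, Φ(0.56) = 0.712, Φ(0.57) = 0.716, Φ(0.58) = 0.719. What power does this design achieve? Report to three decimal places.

z_β = δ·√(n/(σ₁²+σ₂²)) − z_{α/2}
    = 21 · √(593/26912) − 2.576
    = 21 · 0.14844 − 2.576
    = 3.1173 − 2.576 = 0.5413 → 0.54
Power = Φ(0.54) = 0.705.

Power ≈ 0.705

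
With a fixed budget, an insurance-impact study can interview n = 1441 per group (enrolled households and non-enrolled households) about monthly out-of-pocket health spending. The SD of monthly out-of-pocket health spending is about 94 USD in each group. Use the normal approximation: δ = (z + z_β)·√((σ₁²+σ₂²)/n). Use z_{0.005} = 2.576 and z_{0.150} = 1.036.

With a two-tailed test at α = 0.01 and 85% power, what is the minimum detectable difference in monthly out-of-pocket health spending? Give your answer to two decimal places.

Minimum detectable difference ≈ 12.65 USD

δ = (z_{α/2} + z_β) · √((σ₁²+σ₂²)/n)
  = (2.576 + 1.036) · √(17672/1441)
  = 3.612 · √12.2637
  = 3.612 · 3.5020
  = 12.6491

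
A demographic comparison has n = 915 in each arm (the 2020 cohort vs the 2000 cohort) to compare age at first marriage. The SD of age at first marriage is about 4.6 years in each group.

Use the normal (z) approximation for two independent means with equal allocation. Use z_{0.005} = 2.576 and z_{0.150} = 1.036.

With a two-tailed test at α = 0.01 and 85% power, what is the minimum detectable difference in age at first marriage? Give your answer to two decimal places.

δ = (z_{α/2} + z_β) · √((σ₁²+σ₂²)/n)
  = (2.576 + 1.036) · √(42.32/915)
  = 3.612 · √0.04625
  = 3.612 · 0.2151
  = 0.7768

Minimum detectable difference ≈ 0.78 years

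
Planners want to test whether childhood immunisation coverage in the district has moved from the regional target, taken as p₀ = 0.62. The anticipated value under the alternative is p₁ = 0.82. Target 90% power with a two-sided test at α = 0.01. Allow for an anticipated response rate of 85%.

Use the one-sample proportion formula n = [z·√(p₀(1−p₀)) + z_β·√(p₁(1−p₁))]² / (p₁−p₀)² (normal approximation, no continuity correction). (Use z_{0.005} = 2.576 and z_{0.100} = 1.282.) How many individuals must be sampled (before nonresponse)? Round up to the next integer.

n = [z_{α/2}·√(p₀q₀) + z_β·√(p₁q₁)]² / (p₁ − p₀)²
  = [2.576·√(0.62·0.38) + 1.282·√(0.82·0.18)]² / (0.20)²
  = [2.576·0.4854 + 1.282·0.3842]² / 0.0400
  = [1.7429]² / 0.0400
  = 75.94
Adjust for 85% response: 75.94 / 0.85 = 89.34.
Round up → n = 90.

n = 90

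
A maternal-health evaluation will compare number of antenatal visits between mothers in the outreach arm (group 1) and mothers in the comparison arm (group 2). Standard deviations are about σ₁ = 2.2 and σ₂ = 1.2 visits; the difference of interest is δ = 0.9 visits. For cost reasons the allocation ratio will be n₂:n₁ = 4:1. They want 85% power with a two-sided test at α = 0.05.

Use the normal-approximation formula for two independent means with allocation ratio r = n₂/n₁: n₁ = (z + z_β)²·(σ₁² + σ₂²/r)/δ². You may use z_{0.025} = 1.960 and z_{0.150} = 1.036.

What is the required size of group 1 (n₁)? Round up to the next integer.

n₁ = (z_{α/2} + z_β)² · (σ₁² + σ₂²/r) / δ²
   = (1.960 + 1.036)² · (2.2² + 1.2²/4) / 0.9²
   = 8.9760 · (4.84 + 0.36) / 0.81
   = 8.9760 · 5.2 / 0.81
   = 57.62
Round up → n₁ = 58; n₂ = r·n₁ = 4 × 58 = 232.

n₁ = 58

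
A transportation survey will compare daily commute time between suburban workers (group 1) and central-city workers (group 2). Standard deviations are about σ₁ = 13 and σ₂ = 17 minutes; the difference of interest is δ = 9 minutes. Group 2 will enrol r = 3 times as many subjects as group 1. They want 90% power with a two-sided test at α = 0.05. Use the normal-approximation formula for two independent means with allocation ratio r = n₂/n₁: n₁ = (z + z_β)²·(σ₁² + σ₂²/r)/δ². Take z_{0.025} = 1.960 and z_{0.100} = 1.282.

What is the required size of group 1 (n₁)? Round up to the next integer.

n₁ = 35

n₁ = (z_{α/2} + z_β)² · (σ₁² + σ₂²/r) / δ²
   = (1.960 + 1.282)² · (13² + 17²/3) / 9²
   = 10.5106 · (169 + 96.3333) / 81
   = 10.5106 · 265.3333 / 81
   = 34.43
Round up → n₁ = 35; n₂ = r·n₁ = 3 × 35 = 105.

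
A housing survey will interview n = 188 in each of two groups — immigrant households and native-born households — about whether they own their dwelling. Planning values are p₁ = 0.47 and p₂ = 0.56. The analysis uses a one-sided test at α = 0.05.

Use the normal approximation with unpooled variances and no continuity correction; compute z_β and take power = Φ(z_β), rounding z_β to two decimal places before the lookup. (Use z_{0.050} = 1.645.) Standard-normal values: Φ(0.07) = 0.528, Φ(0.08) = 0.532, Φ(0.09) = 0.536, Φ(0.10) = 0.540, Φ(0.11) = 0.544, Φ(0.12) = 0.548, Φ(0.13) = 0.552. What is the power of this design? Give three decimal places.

z_β = |p₁−p₂|·√(n/[p₁q₁+p₂q₂]) − z_α
    = 0.09 · √(188/0.4955) − 1.645
    = 0.09 · 19.4786 − 1.645
    = 1.7531 − 1.645 = 0.1081 → 0.11
Power = Φ(0.11) = 0.544.

Power ≈ 0.544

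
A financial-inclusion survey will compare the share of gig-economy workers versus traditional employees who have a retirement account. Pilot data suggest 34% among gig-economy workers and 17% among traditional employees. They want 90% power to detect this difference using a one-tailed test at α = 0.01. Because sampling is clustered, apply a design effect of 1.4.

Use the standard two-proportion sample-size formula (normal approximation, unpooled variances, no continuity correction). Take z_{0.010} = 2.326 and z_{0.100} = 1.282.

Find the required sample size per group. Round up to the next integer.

n = 231 per group

n = (z_α + z_β)² · [p₁(1−p₁) + p₂(1−p₂)] / (p₁ − p₂)²
  = (2.326 + 1.282)² · (0.34·0.66 + 0.17·0.83) / (0.17)²
  = (3.608)² · (0.2244 + 0.1411) / 0.0289
  = 13.0177 · 0.3655 / 0.0289
  = 164.64
Design effect: 1.4 × 164.64 = 230.49.
Round up → n = 231 per group.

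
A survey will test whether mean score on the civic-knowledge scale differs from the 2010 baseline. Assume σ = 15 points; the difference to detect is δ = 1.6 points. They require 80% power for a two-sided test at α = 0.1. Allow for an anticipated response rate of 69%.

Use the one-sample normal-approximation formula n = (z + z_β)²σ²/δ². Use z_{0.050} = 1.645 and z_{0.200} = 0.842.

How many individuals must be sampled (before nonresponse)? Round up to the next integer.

n = 788

n = (z_{α/2} + z_β)² · σ² / δ²
  = (1.645 + 0.842)² · 15² / 1.6²
  = 6.1852 · 225 / 2.56
  = 543.62
Adjust for 69% response: 543.62 / 0.69 = 787.85.
Round up → n = 788.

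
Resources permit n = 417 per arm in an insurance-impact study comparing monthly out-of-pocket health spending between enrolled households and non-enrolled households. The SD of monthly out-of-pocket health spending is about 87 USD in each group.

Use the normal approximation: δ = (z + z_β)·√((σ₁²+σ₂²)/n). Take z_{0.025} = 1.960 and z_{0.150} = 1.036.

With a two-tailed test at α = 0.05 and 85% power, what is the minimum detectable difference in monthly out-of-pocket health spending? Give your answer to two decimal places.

Minimum detectable difference ≈ 18.05 USD

δ = (z_{α/2} + z_β) · √((σ₁²+σ₂²)/n)
  = (1.960 + 1.036) · √(15138/417)
  = 2.996 · √36.3022
  = 2.996 · 6.0251
  = 18.0513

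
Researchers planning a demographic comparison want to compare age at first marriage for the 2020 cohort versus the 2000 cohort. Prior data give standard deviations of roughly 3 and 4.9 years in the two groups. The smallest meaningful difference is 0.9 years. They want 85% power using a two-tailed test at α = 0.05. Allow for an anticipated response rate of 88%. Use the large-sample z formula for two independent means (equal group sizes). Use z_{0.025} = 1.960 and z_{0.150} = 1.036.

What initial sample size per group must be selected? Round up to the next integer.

n = (z_{α/2} + z_β)² · (σ₁² + σ₂²) / δ²
  = (1.960 + 1.036)² · (3² + 4.9² = 33.01) / 0.9²
  = 8.9760 · 33.01 / 0.81
  = 365.80
Adjust for 88% response: 365.80 / 0.88 = 415.68.
Round up → n = 416 per group.

n = 416 per group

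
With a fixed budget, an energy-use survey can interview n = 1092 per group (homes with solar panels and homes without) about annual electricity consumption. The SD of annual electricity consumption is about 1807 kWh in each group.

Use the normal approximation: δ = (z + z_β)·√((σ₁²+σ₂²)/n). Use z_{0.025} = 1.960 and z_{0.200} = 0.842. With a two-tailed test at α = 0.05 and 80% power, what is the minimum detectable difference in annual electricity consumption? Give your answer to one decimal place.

δ = (z_{α/2} + z_β) · √((σ₁²+σ₂²)/n)
  = (1.960 + 0.842) · √(6530498/1092)
  = 2.802 · √5980.3
  = 2.802 · 77.3325
  = 216.6856

Minimum detectable difference ≈ 216.7 kWh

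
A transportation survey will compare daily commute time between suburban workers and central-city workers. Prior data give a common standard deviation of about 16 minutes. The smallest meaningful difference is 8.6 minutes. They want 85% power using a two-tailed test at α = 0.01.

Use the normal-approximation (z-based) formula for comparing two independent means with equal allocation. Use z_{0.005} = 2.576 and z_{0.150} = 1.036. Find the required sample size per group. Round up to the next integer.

n = 91 per group

n = (z_{α/2} + z_β)² · (σ₁² + σ₂²) / δ²
  = (2.576 + 1.036)² · (2·16² = 512) / 8.6²
  = 13.0465 · 512 / 73.96
  = 90.32
Round up → n = 91 per group.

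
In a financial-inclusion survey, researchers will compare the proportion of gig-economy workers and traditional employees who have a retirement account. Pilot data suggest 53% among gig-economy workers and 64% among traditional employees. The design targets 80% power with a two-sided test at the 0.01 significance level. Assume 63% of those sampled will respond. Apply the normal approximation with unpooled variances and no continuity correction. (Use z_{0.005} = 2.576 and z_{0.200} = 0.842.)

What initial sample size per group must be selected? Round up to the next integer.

n = 735 per group

n = (z_{α/2} + z_β)² · [p₁(1−p₁) + p₂(1−p₂)] / (p₁ − p₂)²
  = (2.576 + 0.842)² · (0.53·0.47 + 0.64·0.36) / (-0.11)²
  = (3.418)² · (0.2491 + 0.2304) / 0.0121
  = 11.6827 · 0.4795 / 0.0121
  = 462.96
Adjust for 63% response: 462.96 / 0.63 = 734.86.
Round up → n = 735 per group.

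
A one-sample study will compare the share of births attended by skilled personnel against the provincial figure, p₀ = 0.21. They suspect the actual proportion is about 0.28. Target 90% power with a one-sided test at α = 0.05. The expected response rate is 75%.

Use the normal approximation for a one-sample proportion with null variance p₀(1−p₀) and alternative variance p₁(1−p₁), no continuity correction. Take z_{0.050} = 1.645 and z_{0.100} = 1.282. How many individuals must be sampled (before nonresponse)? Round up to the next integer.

n = [z_α·√(p₀q₀) + z_β·√(p₁q₁)]² / (p₁ − p₀)²
  = [1.645·√(0.21·0.79) + 1.282·√(0.28·0.72)]² / (0.07)²
  = [1.645·0.4073 + 1.282·0.4490]² / 0.0049
  = [1.2456]² / 0.0049
  = 316.66
Adjust for 75% response: 316.66 / 0.75 = 422.21.
Round up → n = 423.

n = 423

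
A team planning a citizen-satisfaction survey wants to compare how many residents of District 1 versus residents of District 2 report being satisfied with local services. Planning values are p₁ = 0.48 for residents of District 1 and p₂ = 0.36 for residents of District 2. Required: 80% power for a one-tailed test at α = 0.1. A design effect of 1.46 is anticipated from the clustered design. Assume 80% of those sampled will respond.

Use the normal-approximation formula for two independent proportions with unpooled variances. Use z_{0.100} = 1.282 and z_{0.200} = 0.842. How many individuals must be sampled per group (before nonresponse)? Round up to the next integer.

n = (z_α + z_β)² · [p₁(1−p₁) + p₂(1−p₂)] / (p₁ − p₂)²
  = (1.282 + 0.842)² · (0.48·0.52 + 0.36·0.64) / (0.12)²
  = (2.124)² · (0.2496 + 0.2304) / 0.0144
  = 4.5114 · 0.4800 / 0.0144
  = 150.38
Design effect: 1.46 × 150.38 = 219.55.
Adjust for 80% response: 219.55 / 0.80 = 274.44.
Round up → n = 275 per group.

n = 275 per group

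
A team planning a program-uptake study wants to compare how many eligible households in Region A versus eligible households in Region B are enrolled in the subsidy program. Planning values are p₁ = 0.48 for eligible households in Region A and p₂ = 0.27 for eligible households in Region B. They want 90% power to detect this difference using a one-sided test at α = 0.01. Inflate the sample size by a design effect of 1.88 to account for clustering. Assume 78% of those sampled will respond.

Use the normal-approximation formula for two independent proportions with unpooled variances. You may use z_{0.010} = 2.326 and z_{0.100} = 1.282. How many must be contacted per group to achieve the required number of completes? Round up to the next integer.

n = 318 per group

n = (z_α + z_β)² · [p₁(1−p₁) + p₂(1−p₂)] / (p₁ − p₂)²
  = (2.326 + 1.282)² · (0.48·0.52 + 0.27·0.73) / (0.21)²
  = (3.608)² · (0.2496 + 0.1971) / 0.0441
  = 13.0177 · 0.4467 / 0.0441
  = 131.86
Design effect: 1.88 × 131.86 = 247.90.
Adjust for 78% response: 247.90 / 0.78 = 317.81.
Round up → n = 318 per group.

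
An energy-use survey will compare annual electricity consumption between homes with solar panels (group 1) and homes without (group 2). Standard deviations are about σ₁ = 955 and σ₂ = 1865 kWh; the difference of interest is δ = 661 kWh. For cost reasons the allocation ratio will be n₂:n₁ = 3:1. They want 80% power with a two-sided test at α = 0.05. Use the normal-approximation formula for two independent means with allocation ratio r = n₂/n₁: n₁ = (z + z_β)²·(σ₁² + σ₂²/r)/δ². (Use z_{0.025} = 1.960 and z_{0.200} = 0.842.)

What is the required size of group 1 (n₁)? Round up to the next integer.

n₁ = 38

n₁ = (z_{α/2} + z_β)² · (σ₁² + σ₂²/r) / δ²
   = (1.960 + 0.842)² · (955² + 1865²/3) / 661²
   = 7.8512 · (912025 + 1159408.3) / 436921
   = 7.8512 · 2071433.3 / 436921
   = 37.22
Round up → n₁ = 38; n₂ = r·n₁ = 3 × 38 = 114.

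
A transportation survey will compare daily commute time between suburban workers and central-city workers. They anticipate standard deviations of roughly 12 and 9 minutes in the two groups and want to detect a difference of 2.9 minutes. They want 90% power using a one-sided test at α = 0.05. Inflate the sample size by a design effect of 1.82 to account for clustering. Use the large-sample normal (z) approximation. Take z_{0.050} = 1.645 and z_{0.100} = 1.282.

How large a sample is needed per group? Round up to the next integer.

n = (z_α + z_β)² · (σ₁² + σ₂²) / δ²
  = (1.645 + 1.282)² · (12² + 9² = 225) / 2.9²
  = 8.5673 · 225 / 8.41
  = 229.21
Design effect: 1.82 × 229.21 = 417.16.
Round up → n = 418 per group.

n = 418 per group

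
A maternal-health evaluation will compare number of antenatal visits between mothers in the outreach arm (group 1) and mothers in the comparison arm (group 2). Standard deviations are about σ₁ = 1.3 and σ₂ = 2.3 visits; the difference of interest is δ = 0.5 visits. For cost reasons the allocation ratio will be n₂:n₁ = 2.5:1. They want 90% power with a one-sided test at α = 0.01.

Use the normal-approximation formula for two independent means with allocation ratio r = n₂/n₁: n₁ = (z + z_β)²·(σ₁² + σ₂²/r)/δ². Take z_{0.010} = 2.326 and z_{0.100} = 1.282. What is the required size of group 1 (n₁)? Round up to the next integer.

n₁ = 199

n₁ = (z_α + z_β)² · (σ₁² + σ₂²/r) / δ²
   = (2.326 + 1.282)² · (1.3² + 2.3²/2.5) / 0.5²
   = 13.0177 · (1.69 + 2.116) / 0.25
   = 13.0177 · 3.806 / 0.25
   = 198.18
Round up → n₁ = 199; n₂ = r·n₁ = 2.5 × 199 = 498.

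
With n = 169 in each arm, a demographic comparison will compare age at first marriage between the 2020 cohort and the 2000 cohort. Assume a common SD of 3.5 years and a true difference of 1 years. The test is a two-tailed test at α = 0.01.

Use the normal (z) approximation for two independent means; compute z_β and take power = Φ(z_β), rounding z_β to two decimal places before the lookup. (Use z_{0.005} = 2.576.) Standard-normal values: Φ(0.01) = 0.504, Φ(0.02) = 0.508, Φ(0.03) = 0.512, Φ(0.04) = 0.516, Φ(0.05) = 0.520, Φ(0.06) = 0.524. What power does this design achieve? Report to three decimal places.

Power ≈ 0.520

z_β = δ·√(n/(σ₁²+σ₂²)) − z_{α/2}
    = 1 · √(169/24.5) − 2.576
    = 1 · 2.62640 − 2.576
    = 2.6264 − 2.576 = 0.0504 → 0.05
Power = Φ(0.05) = 0.520.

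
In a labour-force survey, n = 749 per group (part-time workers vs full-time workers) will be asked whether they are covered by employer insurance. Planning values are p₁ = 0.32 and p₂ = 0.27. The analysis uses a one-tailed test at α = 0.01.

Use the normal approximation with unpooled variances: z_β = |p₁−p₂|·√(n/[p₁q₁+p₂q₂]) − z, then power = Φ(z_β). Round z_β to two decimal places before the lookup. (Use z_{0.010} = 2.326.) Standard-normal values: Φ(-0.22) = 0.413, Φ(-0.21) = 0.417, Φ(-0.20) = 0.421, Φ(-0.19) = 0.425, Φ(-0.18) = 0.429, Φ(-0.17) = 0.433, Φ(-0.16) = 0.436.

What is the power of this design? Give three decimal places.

z_β = |p₁−p₂|·√(n/[p₁q₁+p₂q₂]) − z_α
    = 0.05 · √(749/0.4147) − 2.326
    = 0.05 · 42.4985 − 2.326
    = 2.1249 − 2.326 = -0.2011 → -0.20
Power = Φ(-0.20) = 0.421.

Power ≈ 0.421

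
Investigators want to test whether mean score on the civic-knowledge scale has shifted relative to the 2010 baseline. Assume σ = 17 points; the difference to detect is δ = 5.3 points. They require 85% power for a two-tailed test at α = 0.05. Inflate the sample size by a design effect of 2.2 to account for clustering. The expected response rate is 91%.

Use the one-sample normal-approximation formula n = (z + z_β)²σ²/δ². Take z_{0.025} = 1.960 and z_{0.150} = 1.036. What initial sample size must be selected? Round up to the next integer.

n = 224

n = (z_{α/2} + z_β)² · σ² / δ²
  = (1.960 + 1.036)² · 17² / 5.3²
  = 8.9760 · 289 / 28.09
  = 92.35
Design effect: 2.2 × 92.35 = 203.17.
Adjust for 91% response: 203.17 / 0.91 = 223.26.
Round up → n = 224.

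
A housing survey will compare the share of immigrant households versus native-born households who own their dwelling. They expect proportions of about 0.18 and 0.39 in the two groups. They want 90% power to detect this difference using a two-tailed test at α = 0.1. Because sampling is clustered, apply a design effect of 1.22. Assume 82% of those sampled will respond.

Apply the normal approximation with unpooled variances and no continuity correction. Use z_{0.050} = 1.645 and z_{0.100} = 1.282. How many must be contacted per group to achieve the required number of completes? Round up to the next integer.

n = (z_{α/2} + z_β)² · [p₁(1−p₁) + p₂(1−p₂)] / (p₁ − p₂)²
  = (1.645 + 1.282)² · (0.18·0.82 + 0.39·0.61) / (-0.21)²
  = (2.927)² · (0.1476 + 0.2379) / 0.0441
  = 8.5673 · 0.3855 / 0.0441
  = 74.89
Design effect: 1.22 × 74.89 = 91.37.
Adjust for 82% response: 91.37 / 0.82 = 111.42.
Round up → n = 112 per group.

n = 112 per group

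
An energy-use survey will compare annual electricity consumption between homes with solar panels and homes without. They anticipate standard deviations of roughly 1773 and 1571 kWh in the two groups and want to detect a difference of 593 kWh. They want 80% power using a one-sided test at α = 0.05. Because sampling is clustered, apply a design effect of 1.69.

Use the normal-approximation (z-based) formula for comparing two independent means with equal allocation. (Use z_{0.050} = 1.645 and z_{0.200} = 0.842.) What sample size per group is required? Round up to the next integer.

n = (z_α + z_β)² · (σ₁² + σ₂²) / δ²
  = (1.645 + 0.842)² · (1773² + 1571² = 5611570) / 593²
  = 6.1852 · 5611570 / 351649
  = 98.70
Design effect: 1.69 × 98.70 = 166.81.
Round up → n = 167 per group.

n = 167 per group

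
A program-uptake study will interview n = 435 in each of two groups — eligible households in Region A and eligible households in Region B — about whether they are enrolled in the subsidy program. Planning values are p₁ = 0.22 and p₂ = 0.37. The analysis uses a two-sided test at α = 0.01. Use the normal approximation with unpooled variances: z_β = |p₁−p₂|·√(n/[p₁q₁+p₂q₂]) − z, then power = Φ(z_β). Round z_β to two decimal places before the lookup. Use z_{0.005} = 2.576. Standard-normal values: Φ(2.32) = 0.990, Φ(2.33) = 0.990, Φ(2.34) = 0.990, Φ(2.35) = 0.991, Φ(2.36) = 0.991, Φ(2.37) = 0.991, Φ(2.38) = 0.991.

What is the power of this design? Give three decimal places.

z_β = |p₁−p₂|·√(n/[p₁q₁+p₂q₂]) − z_{α/2}
    = 0.15 · √(435/0.4047) − 2.576
    = 0.15 · 32.7852 − 2.576
    = 4.9178 − 2.576 = 2.3418 → 2.34
Power = Φ(2.34) = 0.990.

Power ≈ 0.990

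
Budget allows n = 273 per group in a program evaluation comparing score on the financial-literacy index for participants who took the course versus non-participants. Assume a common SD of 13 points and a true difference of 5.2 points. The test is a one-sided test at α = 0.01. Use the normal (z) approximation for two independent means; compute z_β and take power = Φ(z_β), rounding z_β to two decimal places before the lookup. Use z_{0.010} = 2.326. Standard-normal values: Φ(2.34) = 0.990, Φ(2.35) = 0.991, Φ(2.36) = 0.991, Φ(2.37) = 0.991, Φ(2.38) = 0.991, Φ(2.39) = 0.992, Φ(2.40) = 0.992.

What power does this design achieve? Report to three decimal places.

z_β = δ·√(n/(σ₁²+σ₂²)) − z_α
    = 5.2 · √(273/338) − 2.326
    = 5.2 · 0.89872 − 2.326
    = 4.6733 − 2.326 = 2.3473 → 2.35
Power = Φ(2.35) = 0.991.

Power ≈ 0.991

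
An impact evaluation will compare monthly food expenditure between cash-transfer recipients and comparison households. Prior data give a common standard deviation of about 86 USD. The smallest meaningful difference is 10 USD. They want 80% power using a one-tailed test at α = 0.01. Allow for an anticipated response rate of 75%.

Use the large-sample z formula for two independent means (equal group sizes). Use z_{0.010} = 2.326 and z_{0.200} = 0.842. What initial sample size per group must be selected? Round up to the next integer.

n = (z_α + z_β)² · (σ₁² + σ₂²) / δ²
  = (2.326 + 0.842)² · (2·86² = 14792) / 10²
  = 10.0362 · 14792 / 100
  = 1484.56
Adjust for 75% response: 1484.56 / 0.75 = 1979.41.
Round up → n = 1980 per group.

n = 1980 per group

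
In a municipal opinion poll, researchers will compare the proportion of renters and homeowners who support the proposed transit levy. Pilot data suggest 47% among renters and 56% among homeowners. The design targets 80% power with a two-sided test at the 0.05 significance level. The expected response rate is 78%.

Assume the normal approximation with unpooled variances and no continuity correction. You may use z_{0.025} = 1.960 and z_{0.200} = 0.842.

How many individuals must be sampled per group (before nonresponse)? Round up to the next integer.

n = 616 per group

n = (z_{α/2} + z_β)² · [p₁(1−p₁) + p₂(1−p₂)] / (p₁ − p₂)²
  = (1.960 + 0.842)² · (0.47·0.53 + 0.56·0.44) / (-0.09)²
  = (2.802)² · (0.2491 + 0.2464) / 0.0081
  = 7.8512 · 0.4955 / 0.0081
  = 480.28
Adjust for 78% response: 480.28 / 0.78 = 615.74.
Round up → n = 616 per group.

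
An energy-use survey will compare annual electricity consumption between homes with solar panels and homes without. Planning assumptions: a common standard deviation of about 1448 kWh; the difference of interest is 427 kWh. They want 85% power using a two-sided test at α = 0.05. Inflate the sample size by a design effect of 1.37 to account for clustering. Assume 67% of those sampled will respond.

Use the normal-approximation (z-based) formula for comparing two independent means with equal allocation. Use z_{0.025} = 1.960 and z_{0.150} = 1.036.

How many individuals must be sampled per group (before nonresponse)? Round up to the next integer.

n = (z_{α/2} + z_β)² · (σ₁² + σ₂²) / δ²
  = (1.960 + 1.036)² · (2·1448² = 4193408) / 427²
  = 8.9760 · 4193408 / 182329
  = 206.44
Design effect: 1.37 × 206.44 = 282.82.
Adjust for 67% response: 282.82 / 0.67 = 422.12.
Round up → n = 423 per group.

n = 423 per group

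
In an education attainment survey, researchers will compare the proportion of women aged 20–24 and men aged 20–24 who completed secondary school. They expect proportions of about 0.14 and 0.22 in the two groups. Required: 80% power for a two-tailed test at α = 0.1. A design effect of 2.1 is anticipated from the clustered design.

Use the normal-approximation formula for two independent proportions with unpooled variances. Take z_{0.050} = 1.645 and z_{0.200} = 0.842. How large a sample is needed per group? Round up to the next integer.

n = (z_{α/2} + z_β)² · [p₁(1−p₁) + p₂(1−p₂)] / (p₁ − p₂)²
  = (1.645 + 0.842)² · (0.14·0.86 + 0.22·0.78) / (-0.08)²
  = (2.487)² · (0.1204 + 0.1716) / 0.0064
  = 6.1852 · 0.2920 / 0.0064
  = 282.20
Design effect: 2.1 × 282.20 = 592.62.
Round up → n = 593 per group.

n = 593 per group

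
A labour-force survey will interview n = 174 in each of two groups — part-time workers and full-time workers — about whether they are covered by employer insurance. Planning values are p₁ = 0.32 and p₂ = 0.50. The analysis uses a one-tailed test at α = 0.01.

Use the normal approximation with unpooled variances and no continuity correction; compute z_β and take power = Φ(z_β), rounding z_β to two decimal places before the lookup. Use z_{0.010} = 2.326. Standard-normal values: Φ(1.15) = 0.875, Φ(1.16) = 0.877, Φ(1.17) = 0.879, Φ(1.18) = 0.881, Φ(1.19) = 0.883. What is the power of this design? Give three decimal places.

Power ≈ 0.875

z_β = |p₁−p₂|·√(n/[p₁q₁+p₂q₂]) − z_α
    = 0.18 · √(174/0.4676) − 2.326
    = 0.18 · 19.2902 − 2.326
    = 3.4722 − 2.326 = 1.1462 → 1.15
Power = Φ(1.15) = 0.875.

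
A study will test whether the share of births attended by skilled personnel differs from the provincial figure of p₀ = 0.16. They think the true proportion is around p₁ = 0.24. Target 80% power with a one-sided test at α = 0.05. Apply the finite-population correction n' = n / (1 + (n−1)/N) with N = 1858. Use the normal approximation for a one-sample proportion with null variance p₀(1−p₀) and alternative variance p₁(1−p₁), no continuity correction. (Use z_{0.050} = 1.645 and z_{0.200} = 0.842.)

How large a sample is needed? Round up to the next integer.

n = [z_α·√(p₀q₀) + z_β·√(p₁q₁)]² / (p₁ − p₀)²
  = [1.645·√(0.16·0.84) + 0.842·√(0.24·0.76)]² / (0.08)²
  = [1.645·0.3666 + 0.842·0.4271]² / 0.0064
  = [0.9627]² / 0.0064
  = 144.80
Finite-population correction (N = 1858): 144.80 / (1 + (144.80 − 1)/1858) = 134.40.
Round up → n = 135.

n = 135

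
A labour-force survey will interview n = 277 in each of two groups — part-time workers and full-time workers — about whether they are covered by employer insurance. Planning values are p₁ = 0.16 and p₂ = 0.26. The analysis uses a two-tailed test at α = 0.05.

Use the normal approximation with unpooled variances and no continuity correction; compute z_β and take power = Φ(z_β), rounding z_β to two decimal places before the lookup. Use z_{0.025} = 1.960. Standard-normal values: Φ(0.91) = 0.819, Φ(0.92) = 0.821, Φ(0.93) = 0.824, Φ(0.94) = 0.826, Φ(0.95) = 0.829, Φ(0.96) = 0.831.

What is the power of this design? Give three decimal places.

z_β = |p₁−p₂|·√(n/[p₁q₁+p₂q₂]) − z_{α/2}
    = 0.10 · √(277/0.3268) − 1.960
    = 0.10 · 29.1138 − 1.960
    = 2.9114 − 1.960 = 0.9514 → 0.95
Power = Φ(0.95) = 0.829.

Power ≈ 0.829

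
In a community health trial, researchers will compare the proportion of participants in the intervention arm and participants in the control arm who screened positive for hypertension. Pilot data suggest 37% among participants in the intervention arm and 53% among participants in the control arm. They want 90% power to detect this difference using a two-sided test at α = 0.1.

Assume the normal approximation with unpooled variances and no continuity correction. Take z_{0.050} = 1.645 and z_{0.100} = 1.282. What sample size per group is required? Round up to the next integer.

n = 162 per group

n = (z_{α/2} + z_β)² · [p₁(1−p₁) + p₂(1−p₂)] / (p₁ − p₂)²
  = (1.645 + 1.282)² · (0.37·0.63 + 0.53·0.47) / (-0.16)²
  = (2.927)² · (0.2331 + 0.2491) / 0.0256
  = 8.5673 · 0.4822 / 0.0256
  = 161.37
Round up → n = 162 per group.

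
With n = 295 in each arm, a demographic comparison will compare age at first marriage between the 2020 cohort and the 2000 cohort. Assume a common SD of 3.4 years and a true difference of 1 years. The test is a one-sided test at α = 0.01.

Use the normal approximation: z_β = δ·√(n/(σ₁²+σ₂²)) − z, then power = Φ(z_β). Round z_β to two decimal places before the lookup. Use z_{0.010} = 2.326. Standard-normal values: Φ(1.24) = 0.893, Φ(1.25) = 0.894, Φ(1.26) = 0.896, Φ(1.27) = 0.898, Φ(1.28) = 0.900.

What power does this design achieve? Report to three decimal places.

Power ≈ 0.894

z_β = δ·√(n/(σ₁²+σ₂²)) − z_α
    = 1 · √(295/23.12) − 2.326
    = 1 · 3.57205 − 2.326
    = 3.5720 − 2.326 = 1.2460 → 1.25
Power = Φ(1.25) = 0.894.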